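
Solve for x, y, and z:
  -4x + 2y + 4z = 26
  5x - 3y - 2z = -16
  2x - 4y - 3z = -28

x = 1, y = 3, z = 6

Row-reduce the augmented matrix:
R1 ← R1 / (-4).
R2 ← R2 − 5·R1.
R3 ← R3 − 2·R1.
R2 ← R2 / (-1/2).
R1 ← R1 + 1/2·R2.
R3 ← R3 + 3·R2.
R3 ← R3 / (-19).
R1 ← R1 + 4·R3.
R2 ← R2 + 6·R3.
Reading off the reduced rows gives x = 1, y = 3, z = 6.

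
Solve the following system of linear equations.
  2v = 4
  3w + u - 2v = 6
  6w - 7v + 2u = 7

no solution

Row-reduce:
Swap R1 and R2.
R3 ← R3 − 2·R1.
R2 ← R2 / (2).
R1 ← R1 + 2·R2.
R3 ← R3 + 3·R2.
Row 3 reduces to 0 = 1, a contradiction. The system is inconsistent.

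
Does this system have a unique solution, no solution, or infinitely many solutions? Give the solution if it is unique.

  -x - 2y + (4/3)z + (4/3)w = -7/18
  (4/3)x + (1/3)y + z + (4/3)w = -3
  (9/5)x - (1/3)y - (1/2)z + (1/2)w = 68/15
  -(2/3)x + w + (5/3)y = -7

x = 3/2, y = -3, z = -8/3, w = -1

Row-reduce the augmented matrix:
R1 ← R1 / (-1).
R2 ← R2 − 4/3·R1.
R3 ← R3 − 9/5·R1.
R4 ← R4 + 2/3·R1.
R2 ← R2 / (-7/3).
R1 ← R1 − 2·R2.
R3 ← R3 + 59/15·R2.
R4 ← R4 − 3·R2.
R3 ← R3 / (-1753/630).
R1 ← R1 − 22/21·R3.
R2 ← R2 + 25/21·R3.
R4 ← R4 − 169/63·R3.
R4 ← R4 / (9734/5259).
R1 ← R1 − 790/1753·R4.
R2 ← R2 + 579/1753·R4.
R3 ← R3 − 1477/1753·R4.
Reading off the reduced rows gives x = 3/2, y = -3, z = -8/3, w = -1.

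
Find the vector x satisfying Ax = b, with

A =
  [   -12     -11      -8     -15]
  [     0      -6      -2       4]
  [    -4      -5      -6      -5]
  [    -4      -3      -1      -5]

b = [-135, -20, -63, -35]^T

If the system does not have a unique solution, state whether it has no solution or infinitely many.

Row-reduce:
R1 ← R1 / (-12).
R3 ← R3 + 4·R1.
R4 ← R4 + 4·R1.
R2 ← R2 / (-6).
R1 ← R1 − 11/12·R2.
R3 ← R3 + 4/3·R2.
R4 ← R4 − 2/3·R2.
R3 ← R3 / (-26/9).
R1 ← R1 − 13/36·R3.
R2 ← R2 − 1/3·R3.
R4 ← R4 − 13/9·R3.
Row 4 reduces to 0 = 1, a contradiction. The system is inconsistent.

no solution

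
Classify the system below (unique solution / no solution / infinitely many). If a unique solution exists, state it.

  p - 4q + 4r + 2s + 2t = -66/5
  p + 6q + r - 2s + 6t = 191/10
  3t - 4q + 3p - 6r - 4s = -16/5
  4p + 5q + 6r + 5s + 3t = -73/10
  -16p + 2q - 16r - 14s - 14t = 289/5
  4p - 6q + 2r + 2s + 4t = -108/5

Row-reduce the augmented matrix:
R2 ← R2 − 1·R1.
R3 ← R3 − 3·R1.
R4 ← R4 − 4·R1.
R5 ← R5 + 16·R1.
R6 ← R6 − 4·R1.
R2 ← R2 / (10).
R1 ← R1 + 4·R2.
R3 ← R3 − 8·R2.
R4 ← R4 − 21·R2.
R5 ← R5 + 62·R2.
R6 ← R6 − 10·R2.
R3 ← R3 / (-78/5).
R1 ← R1 − 14/5·R3.
R2 ← R2 + 3/10·R3.
R4 ← R4 + 37/10·R3.
R5 ← R5 − 147/5·R3.
R6 ← R6 + 11·R3.
R4 ← R4 / (547/78).
R1 ← R1 + 32/39·R4.
R2 ← R2 + 7/26·R4.
R3 ← R3 − 17/39·R4.
R5 ← R5 + 255/13·R4.
R6 ← R6 − 109/39·R4.
R5 ← R5 / (-1232/547).
R1 ← R1 − 597/547·R5.
R2 ← R2 − 67/1094·R5.
R3 ← R3 − 623/547·R5.
R4 ← R4 + 1861/1094·R5.
R6 ← R6 − 616/547·R5.
R6 reduces to 0 = 0, so the extra equation is consistent.
Reading off the reduced rows gives p = -13/5, q = 2, r = -1/2, s = -3/2, t = 6/5.

p = -13/5, q = 2, r = -1/2, s = -3/2, t = 6/5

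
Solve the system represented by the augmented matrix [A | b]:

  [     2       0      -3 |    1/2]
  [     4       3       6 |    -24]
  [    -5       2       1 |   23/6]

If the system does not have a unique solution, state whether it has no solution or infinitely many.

x_1 = -2, x_2 = -7/3, x_3 = -3/2

Row-reduce the augmented matrix:
R1 ← R1 / (2).
R2 ← R2 − 4·R1.
R3 ← R3 + 5·R1.
R2 ← R2 / (3).
R3 ← R3 − 2·R2.
R3 ← R3 / (-29/2).
R1 ← R1 + 3/2·R3.
R2 ← R2 − 4·R3.
Reading off the reduced rows gives x_1 = -2, x_2 = -7/3, x_3 = -3/2.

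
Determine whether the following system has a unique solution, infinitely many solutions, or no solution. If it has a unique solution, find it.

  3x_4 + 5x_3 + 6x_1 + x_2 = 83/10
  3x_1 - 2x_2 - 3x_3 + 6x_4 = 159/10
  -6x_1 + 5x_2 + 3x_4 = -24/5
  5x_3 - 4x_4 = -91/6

x_1 = 14/5, x_2 = 2, x_3 = -5/2, x_4 = 2/3

Row-reduce the augmented matrix:
R1 ← R1 / (6).
R2 ← R2 − 3·R1.
R3 ← R3 + 6·R1.
R2 ← R2 / (-5/2).
R1 ← R1 − 1/6·R2.
R3 ← R3 − 6·R2.
R3 ← R3 / (-41/5).
R1 ← R1 − 7/15·R3.
R2 ← R2 − 11/5·R3.
R4 ← R4 − 5·R3.
R4 ← R4 / (256/41).
R1 ← R1 − 72/41·R4.
R2 ← R2 − 111/41·R4.
R3 ← R3 + 84/41·R4.
Reading off the reduced rows gives x_1 = 14/5, x_2 = 2, x_3 = -5/2, x_4 = 2/3.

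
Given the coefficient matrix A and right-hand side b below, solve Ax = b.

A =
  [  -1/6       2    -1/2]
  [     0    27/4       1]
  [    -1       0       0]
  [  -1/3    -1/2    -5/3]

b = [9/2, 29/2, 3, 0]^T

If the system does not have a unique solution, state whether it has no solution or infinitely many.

Row-reduce:
R1 ← R1 / (-1/6).
R3 ← R3 + 1·R1.
R4 ← R4 + 1/3·R1.
R2 ← R2 / (27/4).
R1 ← R1 + 12·R2.
R3 ← R3 + 12·R2.
R4 ← R4 + 9/2·R2.
R3 ← R3 / (43/9).
R1 ← R1 − 43/9·R3.
R2 ← R2 − 4/27·R3.
Row 4 reduces to 0 = 2/3, a contradiction. The system is inconsistent.

no solution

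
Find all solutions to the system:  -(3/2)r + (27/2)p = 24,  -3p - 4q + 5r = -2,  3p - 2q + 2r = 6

no solution

Row-reduce:
R1 ← R1 / (27/2).
R2 ← R2 + 3·R1.
R3 ← R3 − 3·R1.
R2 ← R2 / (-4).
R3 ← R3 + 2·R2.
Row 3 reduces to 0 = -1, a contradiction. The system is inconsistent.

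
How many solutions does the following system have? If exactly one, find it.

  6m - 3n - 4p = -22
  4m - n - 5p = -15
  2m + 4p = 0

m = -2, n = 2, p = 1

Row-reduce the augmented matrix:
R1 ← R1 / (6).
R2 ← R2 − 4·R1.
R3 ← R3 − 2·R1.
R1 ← R1 + 1/2·R2.
R3 ← R3 − 1·R2.
R3 ← R3 / (23/3).
R1 ← R1 + 11/6·R3.
R2 ← R2 + 7/3·R3.
Reading off the reduced rows gives m = -2, n = 2, p = 1.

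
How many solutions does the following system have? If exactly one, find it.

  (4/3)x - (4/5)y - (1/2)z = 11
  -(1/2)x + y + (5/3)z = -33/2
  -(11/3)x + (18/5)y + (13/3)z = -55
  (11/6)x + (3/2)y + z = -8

x = 3, y = -5, z = -6

Row-reduce the augmented matrix:
R1 ← R1 / (4/3).
R2 ← R2 + 1/2·R1.
R3 ← R3 + 11/3·R1.
R4 ← R4 − 11/6·R1.
R2 ← R2 / (7/10).
R1 ← R1 + 3/5·R2.
R3 ← R3 − 7/5·R2.
R4 ← R4 − 13/5·R2.
Swap R3 and R4.
R3 ← R3 / (-1279/336).
R1 ← R1 − 25/28·R3.
R2 ← R2 − 355/168·R3.
R4 reduces to 0 = 0, so the extra equation is consistent.
Reading off the reduced rows gives x = 3, y = -5, z = -6.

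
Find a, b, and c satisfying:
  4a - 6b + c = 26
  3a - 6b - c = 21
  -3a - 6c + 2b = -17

a = 5, b = -1, c = 0

Row-reduce the augmented matrix:
R1 ← R1 / (4).
R2 ← R2 − 3·R1.
R3 ← R3 + 3·R1.
R2 ← R2 / (-3/2).
R1 ← R1 + 3/2·R2.
R3 ← R3 + 5/2·R2.
R3 ← R3 / (-7/3).
R1 ← R1 − 2·R3.
R2 ← R2 − 7/6·R3.
Reading off the reduced rows gives a = 5, b = -1, c = 0.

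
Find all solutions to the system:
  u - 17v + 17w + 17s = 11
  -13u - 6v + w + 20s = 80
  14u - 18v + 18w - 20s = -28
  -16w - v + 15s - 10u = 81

u = -6, v = -4, w = -2, s = -1

Row-reduce the augmented matrix:
R2 ← R2 + 13·R1.
R3 ← R3 − 14·R1.
R4 ← R4 + 10·R1.
R2 ← R2 / (-227).
R1 ← R1 + 17·R2.
R3 ← R3 − 220·R2.
R4 ← R4 + 171·R2.
R3 ← R3 / (-1100/227).
R1 ← R1 − 85/227·R3.
R2 ← R2 + 222/227·R3.
R4 ← R4 + 3004/227·R3.
R4 ← R4 / (19298/275).
R1 ← R1 + 323/110·R4.
R2 ← R2 − 1064/275·R4.
R3 ← R3 − 2773/550·R4.
Reading off the reduced rows gives u = -6, v = -4, w = -2, s = -1.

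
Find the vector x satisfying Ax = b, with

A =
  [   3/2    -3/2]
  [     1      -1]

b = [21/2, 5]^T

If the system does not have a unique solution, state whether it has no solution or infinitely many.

Row-reduce:
R1 ← R1 / (3/2).
R2 ← R2 − 1·R1.
Row 2 reduces to 0 = -2, a contradiction. The system is inconsistent.

no solution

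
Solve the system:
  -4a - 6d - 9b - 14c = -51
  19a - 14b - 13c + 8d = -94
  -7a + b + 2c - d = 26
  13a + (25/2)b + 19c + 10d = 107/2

no solution

Row-reduce:
R1 ← R1 / (-4).
R2 ← R2 − 19·R1.
R3 ← R3 + 7·R1.
R4 ← R4 − 13·R1.
R2 ← R2 / (-227/4).
R1 ← R1 − 9/4·R2.
R3 ← R3 − 67/4·R2.
R4 ← R4 + 67/4·R2.
R3 ← R3 / (689/227).
R1 ← R1 − 79/227·R3.
R2 ← R2 − 318/227·R3.
R4 ← R4 + 689/227·R3.
Row 4 reduces to 0 = 3, a contradiction. The system is inconsistent.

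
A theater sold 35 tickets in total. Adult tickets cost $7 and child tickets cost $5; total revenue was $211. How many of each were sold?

Let a = adult tickets, c = child tickets.
  a + c = 35
  5c + 7a = 211
From equation 1: a = 35 − c.
Substitute into equation 2 and solve: c = 17.
Then a = 18.

adult tickets: 18, child tickets: 17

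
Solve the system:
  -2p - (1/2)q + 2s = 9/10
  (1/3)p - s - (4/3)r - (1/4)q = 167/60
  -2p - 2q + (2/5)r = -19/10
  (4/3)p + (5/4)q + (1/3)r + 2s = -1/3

p = -3/4, q = 6/5, r = -5/2, s = 0

Row-reduce the augmented matrix:
R1 ← R1 / (-2).
R2 ← R2 − 1/3·R1.
R3 ← R3 + 2·R1.
R4 ← R4 − 4/3·R1.
R2 ← R2 / (-1/3).
R1 ← R1 − 1/4·R2.
R3 ← R3 + 3/2·R2.
R4 ← R4 − 11/12·R2.
R3 ← R3 / (32/5).
R1 ← R1 + 1·R3.
R2 ← R2 − 4·R3.
R4 ← R4 + 10/3·R3.
R4 ← R4 / (97/48).
R1 ← R1 + 43/32·R4.
R2 ← R2 − 11/8·R4.
R3 ← R3 − 5/32·R4.
Reading off the reduced rows gives p = -3/4, q = 6/5, r = -5/2, s = 0.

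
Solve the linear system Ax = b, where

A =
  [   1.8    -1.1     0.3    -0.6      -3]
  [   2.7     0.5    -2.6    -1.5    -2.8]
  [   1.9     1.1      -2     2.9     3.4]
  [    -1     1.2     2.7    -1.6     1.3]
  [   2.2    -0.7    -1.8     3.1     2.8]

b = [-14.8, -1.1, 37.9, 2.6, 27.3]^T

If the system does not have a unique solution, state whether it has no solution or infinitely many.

Row-reduce the augmented matrix:
R1 ← R1 / (9/5).
R2 ← R2 − 27/10·R1.
R3 ← R3 − 19/10·R1.
R4 ← R4 + 1·R1.
R5 ← R5 − 11/5·R1.
R2 ← R2 / (43/20).
R1 ← R1 + 11/18·R2.
R3 ← R3 − 407/180·R2.
R4 ← R4 − 53/90·R2.
R5 ← R5 − 29/45·R2.
R3 ← R3 / (1724/1935).
R1 ← R1 + 271/387·R3.
R2 ← R2 + 61/43·R3.
R4 ← R4 − 14327/3870·R3.
R5 ← R5 + 4847/3870·R3.
R4 ← R4 / (-32881/1724).
R1 ← R1 − 2387/862·R4.
R2 ← R2 − 5475/862·R4.
R3 ← R3 − 4029/862·R4.
R5 ← R5 − 17011/1724·R4.
R5 ← R5 / (1296433/657620).
R1 ← R1 + 141829/328810·R5.
R2 ← R2 − 49644/32881·R5.
R3 ← R3 − 48256/164405·R5.
R4 ← R4 − 356679/328810·R5.
Reading off the reduced rows gives x_1 = 4, x_2 = 5, x_3 = -1, x_4 = 2, x_5 = 5.

x_1 = 4, x_2 = 5, x_3 = -1, x_4 = 2, x_5 = 5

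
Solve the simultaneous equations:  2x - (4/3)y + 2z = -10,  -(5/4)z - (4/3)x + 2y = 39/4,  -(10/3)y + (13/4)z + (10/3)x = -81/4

no solution

Row-reduce:
R1 ← R1 / (2).
R2 ← R2 + 4/3·R1.
R3 ← R3 − 10/3·R1.
R2 ← R2 / (10/9).
R1 ← R1 + 2/3·R2.
R3 ← R3 + 10/9·R2.
Row 3 reduces to 0 = -1/2, a contradiction. The system is inconsistent.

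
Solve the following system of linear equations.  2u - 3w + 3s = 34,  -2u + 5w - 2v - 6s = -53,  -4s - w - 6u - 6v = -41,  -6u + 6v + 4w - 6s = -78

u = 5, v = -1, w = -3, s = 5

Row-reduce the augmented matrix:
R1 ← R1 / (2).
R2 ← R2 + 2·R1.
R3 ← R3 + 6·R1.
R4 ← R4 + 6·R1.
R2 ← R2 / (-2).
R3 ← R3 + 6·R2.
R4 ← R4 − 6·R2.
R3 ← R3 / (-16).
R1 ← R1 + 3/2·R3.
R2 ← R2 + 1·R3.
R4 ← R4 − 1·R3.
R4 ← R4 / (-41/8).
R1 ← R1 − 3/16·R4.
R2 ← R2 − 5/8·R4.
R3 ← R3 + 7/8·R4.
Reading off the reduced rows gives u = 5, v = -1, w = -3, s = 5.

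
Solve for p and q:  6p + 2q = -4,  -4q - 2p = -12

p = -2, q = 4

Row-reduce the augmented matrix:
R1 ← R1 / (6).
R2 ← R2 + 2·R1.
R2 ← R2 / (-10/3).
R1 ← R1 − 1/3·R2.
Reading off the reduced rows gives p = -2, q = 4.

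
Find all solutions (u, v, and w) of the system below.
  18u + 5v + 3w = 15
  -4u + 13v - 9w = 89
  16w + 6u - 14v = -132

u = 1, v = 3, w = -6

Row-reduce the augmented matrix:
R1 ← R1 / (18).
R2 ← R2 + 4·R1.
R3 ← R3 − 6·R1.
R2 ← R2 / (127/9).
R1 ← R1 − 5/18·R2.
R3 ← R3 + 47/3·R2.
R3 ← R3 / (730/127).
R1 ← R1 − 42/127·R3.
R2 ← R2 + 75/127·R3.
Reading off the reduced rows gives u = 1, v = 3, w = -6.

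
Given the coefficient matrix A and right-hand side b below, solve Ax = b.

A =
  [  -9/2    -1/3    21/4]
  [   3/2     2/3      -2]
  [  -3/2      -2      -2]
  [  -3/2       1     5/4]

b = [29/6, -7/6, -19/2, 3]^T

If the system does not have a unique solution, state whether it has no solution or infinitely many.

no solution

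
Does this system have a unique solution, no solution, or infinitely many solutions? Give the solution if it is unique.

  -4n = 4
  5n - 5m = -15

m = 2, n = -1

Row-reduce the augmented matrix:
Swap R1 and R2.
R1 ← R1 / (-5).
R2 ← R2 / (-4).
R1 ← R1 + 1·R2.
Reading off the reduced rows gives m = 2, n = -1.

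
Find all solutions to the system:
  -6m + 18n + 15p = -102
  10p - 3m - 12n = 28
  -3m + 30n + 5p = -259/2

no solution

Row-reduce:
R1 ← R1 / (-6).
R2 ← R2 + 3·R1.
R3 ← R3 + 3·R1.
R2 ← R2 / (-21).
R1 ← R1 + 3·R2.
R3 ← R3 − 21·R2.
Row 3 reduces to 0 = 1/2, a contradiction. The system is inconsistent.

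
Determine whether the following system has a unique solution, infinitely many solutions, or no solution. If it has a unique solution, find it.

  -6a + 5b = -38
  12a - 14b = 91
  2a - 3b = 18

no solution

Row-reduce:
R1 ← R1 / (-6).
R2 ← R2 − 12·R1.
R3 ← R3 − 2·R1.
R2 ← R2 / (-4).
R1 ← R1 + 5/6·R2.
R3 ← R3 + 4/3·R2.
Row 3 reduces to 0 = 1/3, a contradiction. The system is inconsistent.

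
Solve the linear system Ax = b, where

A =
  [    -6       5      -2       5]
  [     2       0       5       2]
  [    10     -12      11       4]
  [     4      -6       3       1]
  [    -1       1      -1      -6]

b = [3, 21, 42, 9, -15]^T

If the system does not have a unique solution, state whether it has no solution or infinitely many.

no solution

Row-reduce:
R1 ← R1 / (-6).
R2 ← R2 − 2·R1.
R3 ← R3 − 10·R1.
R4 ← R4 − 4·R1.
R5 ← R5 + 1·R1.
R2 ← R2 / (5/3).
R1 ← R1 + 5/6·R2.
R3 ← R3 + 11/3·R2.
R4 ← R4 + 8/3·R2.
R5 ← R5 − 1/6·R2.
R3 ← R3 / (86/5).
R1 ← R1 − 5/2·R3.
R2 ← R2 − 13/5·R3.
R4 ← R4 − 43/5·R3.
R5 ← R5 + 11/10·R3.
Swap R4 and R5.
R4 ← R4 / (-507/86).
R1 ← R1 + 169/86·R4.
R2 ← R2 + 38/43·R4.
R3 ← R3 − 51/43·R4.
Row 5 reduces to 0 = -3/2, a contradiction. The system is inconsistent.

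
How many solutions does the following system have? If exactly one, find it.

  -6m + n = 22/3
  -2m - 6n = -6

m = -1, n = 4/3

Row-reduce the augmented matrix:
R1 ← R1 / (-6).
R2 ← R2 + 2·R1.
R2 ← R2 / (-19/3).
R1 ← R1 + 1/6·R2.
Reading off the reduced rows gives m = -1, n = 4/3.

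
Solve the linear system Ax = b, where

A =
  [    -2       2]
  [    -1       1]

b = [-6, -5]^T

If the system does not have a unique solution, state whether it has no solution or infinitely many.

Row-reduce:
R1 ← R1 / (-2).
R2 ← R2 + 1·R1.
Row 2 reduces to 0 = -2, a contradiction. The system is inconsistent.

no solution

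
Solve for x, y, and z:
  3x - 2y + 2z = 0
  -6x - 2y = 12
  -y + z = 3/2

Row-reduce the augmented matrix:
R1 ← R1 / (3).
R2 ← R2 + 6·R1.
R2 ← R2 / (-6).
R1 ← R1 + 2/3·R2.
R3 ← R3 + 1·R2.
R3 ← R3 / (1/3).
R1 ← R1 − 2/9·R3.
R2 ← R2 + 2/3·R3.
Reading off the reduced rows gives x = -1, y = -3, z = -3/2.

x = -1, y = -3, z = -3/2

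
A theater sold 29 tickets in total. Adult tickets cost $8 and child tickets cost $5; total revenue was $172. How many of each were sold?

Let a = adult tickets, c = child tickets.
  a + c = 29
  8a + 5c = 172
Row-reduce the augmented matrix:
R2 ← R2 − 8·R1.
R2 ← R2 / (-3).
R1 ← R1 − 1·R2.
Reading off the reduced rows gives a = 9, c = 20.

adult tickets: 9, child tickets: 20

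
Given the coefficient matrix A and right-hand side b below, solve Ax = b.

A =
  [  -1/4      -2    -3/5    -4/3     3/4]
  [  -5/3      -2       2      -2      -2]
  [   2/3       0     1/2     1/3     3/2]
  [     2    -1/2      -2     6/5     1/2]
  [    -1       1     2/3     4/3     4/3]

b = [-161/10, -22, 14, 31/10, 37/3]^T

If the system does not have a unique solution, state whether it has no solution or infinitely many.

Row-reduce the augmented matrix:
R1 ← R1 / (-1/4).
R2 ← R2 + 5/3·R1.
R3 ← R3 − 2/3·R1.
R4 ← R4 − 2·R1.
R5 ← R5 + 1·R1.
R2 ← R2 / (34/3).
R1 ← R1 − 8·R2.
R3 ← R3 + 16/3·R2.
R4 ← R4 + 33/2·R2.
R5 ← R5 − 9·R2.
R3 ← R3 / (293/170).
R1 ← R1 + 156/85·R3.
R2 ← R2 − 9/17·R3.
R4 ← R4 − 329/170·R3.
R5 ← R5 + 433/255·R3.
R4 ← R4 / (4753/8790).
R1 ← R1 − 144/293·R4.
R2 ← R2 − 529/879·R4.
R3 ← R3 − 10/879·R4.
R5 ← R5 − 3205/2637·R4.
R5 ← R5 / (184102/14259).
R1 ← R1 − 27213/4753·R5.
R2 ← R2 − 17513/4753·R5.
R3 ← R3 − 960/4753·R5.
R4 ← R4 + 68955/9506·R5.
Reading off the reduced rows gives x_1 = 6, x_2 = 5, x_3 = 6, x_4 = 3, x_5 = 4.

x_1 = 6, x_2 = 5, x_3 = 6, x_4 = 3, x_5 = 4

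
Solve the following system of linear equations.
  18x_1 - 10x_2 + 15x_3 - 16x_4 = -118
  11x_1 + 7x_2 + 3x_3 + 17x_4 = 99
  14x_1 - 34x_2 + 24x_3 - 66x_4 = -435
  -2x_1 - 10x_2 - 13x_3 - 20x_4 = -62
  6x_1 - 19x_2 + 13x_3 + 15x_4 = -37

no solution

Row-reduce:
R1 ← R1 / (18).
R2 ← R2 − 11·R1.
R3 ← R3 − 14·R1.
R4 ← R4 + 2·R1.
R5 ← R5 − 6·R1.
R2 ← R2 / (118/9).
R1 ← R1 + 5/9·R2.
R3 ← R3 + 236/9·R2.
R4 ← R4 + 100/9·R2.
R5 ← R5 + 47/3·R2.
Swap R3 and R4.
R3 ← R3 / (-977/59).
R1 ← R1 − 135/236·R3.
R2 ← R2 + 111/236·R3.
R5 ← R5 − 149/236·R3.
Swap R4 and R5.
R4 ← R4 / (51161/977).
R1 ← R1 − 271/977·R4.
R2 ← R2 − 1970/977·R4.
R3 ← R3 + 54/977·R4.
Row 5 reduces to 0 = -1, a contradiction. The system is inconsistent.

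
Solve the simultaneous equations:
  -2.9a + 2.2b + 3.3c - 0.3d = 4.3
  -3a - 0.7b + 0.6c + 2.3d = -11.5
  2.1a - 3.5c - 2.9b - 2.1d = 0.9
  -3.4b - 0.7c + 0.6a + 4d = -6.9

a = 3, b = -2, c = 5, d = -3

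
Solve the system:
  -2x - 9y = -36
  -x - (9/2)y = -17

no solution

Row-reduce:
R1 ← R1 / (-2).
R2 ← R2 + 1·R1.
Row 2 reduces to 0 = 1, a contradiction. The system is inconsistent.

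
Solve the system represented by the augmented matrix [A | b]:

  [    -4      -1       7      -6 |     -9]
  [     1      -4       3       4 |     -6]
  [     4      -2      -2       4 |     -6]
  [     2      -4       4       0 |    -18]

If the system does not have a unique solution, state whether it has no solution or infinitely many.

Row-reduce:
R1 ← R1 / (-4).
R2 ← R2 − 1·R1.
R3 ← R3 − 4·R1.
R4 ← R4 − 2·R1.
R2 ← R2 / (-17/4).
R1 ← R1 − 1/4·R2.
R3 ← R3 + 3·R2.
R4 ← R4 + 9/2·R2.
R3 ← R3 / (28/17).
R1 ← R1 + 25/17·R3.
R2 ← R2 + 19/17·R3.
R4 ← R4 − 42/17·R3.
Rank is 3 with 4 unknowns, leaving x_4 free.

infinitely many solutions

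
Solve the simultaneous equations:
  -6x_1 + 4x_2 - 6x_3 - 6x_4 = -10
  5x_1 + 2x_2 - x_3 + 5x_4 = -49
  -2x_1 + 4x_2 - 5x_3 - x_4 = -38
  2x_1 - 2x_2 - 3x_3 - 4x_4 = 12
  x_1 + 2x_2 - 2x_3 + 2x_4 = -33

x_1 = -1, x_2 = -4, x_3 = 6, x_4 = -6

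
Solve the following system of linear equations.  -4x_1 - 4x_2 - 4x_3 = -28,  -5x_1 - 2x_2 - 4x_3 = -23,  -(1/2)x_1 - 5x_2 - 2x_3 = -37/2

no solution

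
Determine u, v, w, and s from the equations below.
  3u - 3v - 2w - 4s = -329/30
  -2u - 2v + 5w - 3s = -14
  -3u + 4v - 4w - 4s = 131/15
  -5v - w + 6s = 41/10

u = -1, v = 3/2, w = -8/5, s = 5/3

Row-reduce the augmented matrix:
R1 ← R1 / (3).
R2 ← R2 + 2·R1.
R3 ← R3 + 3·R1.
R2 ← R2 / (-4).
R1 ← R1 + 1·R2.
R3 ← R3 − 1·R2.
R4 ← R4 + 5·R2.
R3 ← R3 / (-61/12).
R1 ← R1 + 19/12·R3.
R2 ← R2 + 11/12·R3.
R4 ← R4 + 67/12·R3.
R4 ← R4 / (1429/61).
R1 ← R1 − 184/61·R4.
R2 ← R2 − 190/61·R4.
R3 ← R3 − 113/61·R4.
Reading off the reduced rows gives u = -1, v = 3/2, w = -8/5, s = 5/3.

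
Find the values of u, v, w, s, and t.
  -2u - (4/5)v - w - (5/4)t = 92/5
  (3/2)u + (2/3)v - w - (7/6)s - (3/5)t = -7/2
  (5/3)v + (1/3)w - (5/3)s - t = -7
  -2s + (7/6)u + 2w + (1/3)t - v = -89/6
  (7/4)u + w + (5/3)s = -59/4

Row-reduce the augmented matrix:
R1 ← R1 / (-2).
R2 ← R2 − 3/2·R1.
R4 ← R4 − 7/6·R1.
R5 ← R5 − 7/4·R1.
R2 ← R2 / (1/15).
R1 ← R1 − 2/5·R2.
R3 ← R3 − 5/3·R2.
R4 ← R4 + 22/15·R2.
R5 ← R5 + 7/10·R2.
R3 ← R3 / (529/12).
R1 ← R1 − 11·R3.
R2 ← R2 + 105/4·R3.
R4 ← R4 + 445/12·R3.
R5 ← R5 + 73/4·R3.
R4 ← R4 / (-14389/3174).
R1 ← R1 − 73/529·R4.
R2 ← R2 + 595/529·R4.
R3 ← R3 − 330/529·R4.
R5 ← R5 − 5087/6348·R4.
R5 ← R5 / (-3835003/1726680).
R1 ← R1 − 61193/143890·R5.
R2 ← R2 + 5353/57556·R5.
R3 ← R3 − 27273/57556·R5.
R4 ← R4 − 43294/71945·R5.
Reading off the reduced rows gives u = -5, v = -3, w = -6, s = 0, t = 0.

u = -5, v = -3, w = -6, s = 0, t = 0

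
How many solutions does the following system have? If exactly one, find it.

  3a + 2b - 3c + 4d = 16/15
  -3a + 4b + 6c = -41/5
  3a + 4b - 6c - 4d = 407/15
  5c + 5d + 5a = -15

a = 1, b = 6/5, c = -5/3, d = -7/3

Row-reduce the augmented matrix:
R1 ← R1 / (3).
R2 ← R2 + 3·R1.
R3 ← R3 − 3·R1.
R4 ← R4 − 5·R1.
R2 ← R2 / (6).
R1 ← R1 − 2/3·R2.
R3 ← R3 − 2·R2.
R4 ← R4 + 10/3·R2.
R3 ← R3 / (-4).
R1 ← R1 + 4/3·R3.
R2 ← R2 − 1/2·R3.
R4 ← R4 − 35/3·R3.
R4 ← R4 / (-80/3).
R1 ← R1 − 4·R4.
R2 ← R2 + 1/2·R4.
R3 ← R3 − 7/3·R4.
Reading off the reduced rows gives a = 1, b = 6/5, c = -5/3, d = -7/3.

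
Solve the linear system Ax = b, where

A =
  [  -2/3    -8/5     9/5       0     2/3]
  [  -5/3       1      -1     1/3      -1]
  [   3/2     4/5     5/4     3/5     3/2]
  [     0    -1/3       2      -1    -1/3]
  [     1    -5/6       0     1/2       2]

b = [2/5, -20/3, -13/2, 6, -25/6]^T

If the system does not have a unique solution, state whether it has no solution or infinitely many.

Row-reduce the augmented matrix:
R1 ← R1 / (-2/3).
R2 ← R2 + 5/3·R1.
R3 ← R3 − 3/2·R1.
R5 ← R5 − 1·R1.
R2 ← R2 / (5).
R1 ← R1 − 12/5·R2.
R3 ← R3 + 14/5·R2.
R4 ← R4 + 1/3·R2.
R5 ← R5 + 97/30·R2.
R3 ← R3 / (111/50).
R1 ← R1 + 3/50·R3.
R2 ← R2 + 11/10·R3.
R4 ← R4 − 49/30·R3.
R5 ← R5 + 257/300·R3.
R4 ← R4 / (-1555/999).
R1 ← R1 + 77/555·R4.
R2 ← R2 − 152/333·R4.
R3 ← R3 − 118/333·R4.
R5 ← R5 − 10181/9990·R4.
R5 ← R5 / (37159/46650).
R1 ← R1 − 3616/7775·R5.
R2 ← R2 + 407/1555·R5.
R3 ← R3 − 482/1555·R5.
R4 ← R4 − 1618/1555·R5.
Reading off the reduced rows gives x_1 = 4, x_2 = -4, x_3 = 0, x_4 = -3, x_5 = -5.

x_1 = 4, x_2 = -4, x_3 = 0, x_4 = -3, x_5 = -5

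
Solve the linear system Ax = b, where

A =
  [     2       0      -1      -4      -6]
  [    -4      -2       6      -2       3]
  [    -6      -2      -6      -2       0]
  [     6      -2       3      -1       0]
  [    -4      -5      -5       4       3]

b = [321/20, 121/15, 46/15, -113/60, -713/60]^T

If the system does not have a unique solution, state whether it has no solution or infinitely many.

x_1 = -5/4, x_2 = -1/3, x_3 = 5/4, x_4 = -6/5, x_5 = -5/2

Row-reduce the augmented matrix:
R1 ← R1 / (2).
R2 ← R2 + 4·R1.
R3 ← R3 + 6·R1.
R4 ← R4 − 6·R1.
R5 ← R5 + 4·R1.
R2 ← R2 / (-2).
R3 ← R3 + 2·R2.
R4 ← R4 + 2·R2.
R5 ← R5 + 5·R2.
R3 ← R3 / (-13).
R1 ← R1 + 1/2·R3.
R2 ← R2 + 2·R3.
R4 ← R4 − 2·R3.
R5 ← R5 + 17·R3.
R4 ← R4 / (265/13).
R1 ← R1 + 24/13·R4.
R2 ← R2 − 73/13·R4.
R3 ← R3 − 4/13·R4.
R5 ← R5 − 341/13·R4.
R5 ← R5 / (-4077/530).
R1 ← R1 + 177/530·R5.
R2 ← R2 + 621/530·R5.
R3 ← R3 − 81/265·R5.
R4 ← R4 − 333/265·R5.
Reading off the reduced rows gives x_1 = -5/4, x_2 = -1/3, x_3 = 5/4, x_4 = -6/5, x_5 = -5/2.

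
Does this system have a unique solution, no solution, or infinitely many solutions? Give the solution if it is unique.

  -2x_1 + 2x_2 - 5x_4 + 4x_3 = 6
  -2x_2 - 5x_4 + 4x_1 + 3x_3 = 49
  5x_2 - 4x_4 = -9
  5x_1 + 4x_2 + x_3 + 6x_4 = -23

Row-reduce the augmented matrix:
R1 ← R1 / (-2).
R2 ← R2 − 4·R1.
R4 ← R4 − 5·R1.
R2 ← R2 / (2).
R1 ← R1 + 1·R2.
R3 ← R3 − 5·R2.
R4 ← R4 − 9·R2.
R3 ← R3 / (-55/2).
R1 ← R1 − 7/2·R3.
R2 ← R2 − 11/2·R3.
R4 ← R4 + 77/2·R3.
R4 ← R4 / (141/10).
R1 ← R1 + 81/110·R4.
R2 ← R2 + 4/5·R4.
R3 ← R3 + 67/55·R4.
Reading off the reduced rows gives x_1 = 4, x_2 = -5, x_3 = 1, x_4 = -4.

x_1 = 4, x_2 = -5, x_3 = 1, x_4 = -4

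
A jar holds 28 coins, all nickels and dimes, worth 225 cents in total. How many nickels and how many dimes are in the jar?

Let n = nickels, d = dimes.
  n + d = 28
  5n + 10d = 225
Row-reduce the augmented matrix:
R2 ← R2 − 5·R1.
R2 ← R2 / (5).
R1 ← R1 − 1·R2.
Reading off the reduced rows gives n = 11, d = 17.

nickels: 11, dimes: 17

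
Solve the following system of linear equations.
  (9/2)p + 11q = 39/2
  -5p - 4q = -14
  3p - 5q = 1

no solution

Row-reduce:
R1 ← R1 / (9/2).
R2 ← R2 + 5·R1.
R3 ← R3 − 3·R1.
R2 ← R2 / (74/9).
R1 ← R1 − 22/9·R2.
R3 ← R3 + 37/3·R2.
Row 3 reduces to 0 = -1/2, a contradiction. The system is inconsistent.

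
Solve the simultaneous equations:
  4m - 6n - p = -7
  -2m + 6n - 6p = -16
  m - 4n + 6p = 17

Row-reduce the augmented matrix:
R1 ← R1 / (4).
R2 ← R2 + 2·R1.
R3 ← R3 − 1·R1.
R2 ← R2 / (3).
R1 ← R1 + 3/2·R2.
R3 ← R3 + 5/2·R2.
R3 ← R3 / (5/6).
R1 ← R1 + 7/2·R3.
R2 ← R2 + 13/6·R3.
Reading off the reduced rows gives m = -1, n = 0, p = 3.

m = -1, n = 0, p = 3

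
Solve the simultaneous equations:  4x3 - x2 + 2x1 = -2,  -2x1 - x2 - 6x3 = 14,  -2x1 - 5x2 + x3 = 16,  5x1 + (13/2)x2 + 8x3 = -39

no solution

Row-reduce:
R1 ← R1 / (2).
R2 ← R2 + 2·R1.
R3 ← R3 + 2·R1.
R4 ← R4 − 5·R1.
R2 ← R2 / (-2).
R1 ← R1 + 1/2·R2.
R3 ← R3 + 6·R2.
R4 ← R4 − 9·R2.
R3 ← R3 / (11).
R1 ← R1 − 5/2·R3.
R2 ← R2 − 1·R3.
R4 ← R4 + 11·R3.
Row 4 reduces to 0 = -2, a contradiction. The system is inconsistent.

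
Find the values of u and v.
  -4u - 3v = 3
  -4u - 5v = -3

Row-reduce the augmented matrix:
R1 ← R1 / (-4).
R2 ← R2 + 4·R1.
R2 ← R2 / (-2).
R1 ← R1 − 3/4·R2.
Reading off the reduced rows gives u = -3, v = 3.

u = -3, v = 3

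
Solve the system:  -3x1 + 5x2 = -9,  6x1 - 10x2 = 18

Row-reduce:
R1 ← R1 / (-3).
R2 ← R2 − 6·R1.
Rank is 1 with 2 unknowns, leaving x2 free.

infinitely many solutions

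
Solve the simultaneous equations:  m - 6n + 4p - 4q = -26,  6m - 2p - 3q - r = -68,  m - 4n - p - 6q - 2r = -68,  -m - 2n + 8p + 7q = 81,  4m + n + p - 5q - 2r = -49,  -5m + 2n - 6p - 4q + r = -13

m = -6, n = 4, p = 6, q = 5, r = 5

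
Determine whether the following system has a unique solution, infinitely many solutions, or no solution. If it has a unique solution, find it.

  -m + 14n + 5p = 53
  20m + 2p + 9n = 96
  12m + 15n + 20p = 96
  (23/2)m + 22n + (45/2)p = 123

no solution

Row-reduce:
R1 ← R1 / (-1).
R2 ← R2 − 20·R1.
R3 ← R3 − 12·R1.
R4 ← R4 − 23/2·R1.
R2 ← R2 / (289).
R1 ← R1 + 14·R2.
R3 ← R3 − 183·R2.
R4 ← R4 − 183·R2.
R3 ← R3 / (262/17).
R1 ← R1 + 1/17·R3.
R2 ← R2 − 6/17·R3.
R4 ← R4 − 262/17·R3.
Row 4 reduces to 0 = 1/2, a contradiction. The system is inconsistent.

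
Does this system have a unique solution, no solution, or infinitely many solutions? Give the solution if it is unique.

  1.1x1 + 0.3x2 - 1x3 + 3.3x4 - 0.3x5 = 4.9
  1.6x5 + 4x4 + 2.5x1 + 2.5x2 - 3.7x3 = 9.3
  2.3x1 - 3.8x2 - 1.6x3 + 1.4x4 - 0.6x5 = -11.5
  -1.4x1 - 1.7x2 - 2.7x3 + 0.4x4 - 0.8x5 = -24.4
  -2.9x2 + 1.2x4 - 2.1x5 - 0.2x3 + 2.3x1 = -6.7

Row-reduce the augmented matrix:
R1 ← R1 / (11/10).
R2 ← R2 − 5/2·R1.
R3 ← R3 − 23/10·R1.
R4 ← R4 + 7/5·R1.
R5 ← R5 − 23/10·R1.
R2 ← R2 / (20/11).
R1 ← R1 − 3/11·R2.
R3 ← R3 + 487/110·R2.
R4 ← R4 + 29/22·R2.
R5 ← R5 + 194/55·R2.
R3 ← R3 / (-5969/2000).
R1 ← R1 + 139/200·R3.
R2 ← R2 + 157/200·R3.
R4 ← R4 + 2003/400·R3.
R5 ← R5 + 439/500·R3.
R4 ← R4 / (763732/29845).
R1 ← R1 − 40532/5969·R4.
R2 ← R2 − 10525/5969·R4.
R3 ← R3 − 28045/5969·R4.
R5 ← R5 + 499293/59690·R4.
R5 ← R5 / (-609607/381866).
R1 ← R1 − 85020/190933·R5.
R2 ← R2 − 76250/190933·R5.
R3 ← R3 + 45354/190933·R5.
R4 ← R4 + 66373/190933·R5.
Reading off the reduced rows gives x1 = 3, x2 = 3, x3 = 5, x4 = 2, x5 = 3.

x1 = 3, x2 = 3, x3 = 5, x4 = 2, x5 = 3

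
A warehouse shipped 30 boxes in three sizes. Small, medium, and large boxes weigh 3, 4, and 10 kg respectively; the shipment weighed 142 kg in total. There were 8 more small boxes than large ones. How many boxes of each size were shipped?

small boxes: 14, medium boxes: 10, large boxes: 6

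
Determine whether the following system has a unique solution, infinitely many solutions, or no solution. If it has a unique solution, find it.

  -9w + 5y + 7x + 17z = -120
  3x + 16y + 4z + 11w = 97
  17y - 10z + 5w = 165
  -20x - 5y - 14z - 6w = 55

x = -1, y = 5, z = -6, w = 4

Row-reduce the augmented matrix:
R1 ← R1 / (7).
R2 ← R2 − 3·R1.
R4 ← R4 + 20·R1.
R2 ← R2 / (97/7).
R1 ← R1 − 5/7·R2.
R3 ← R3 − 17·R2.
R4 ← R4 − 65/7·R2.
R3 ← R3 / (-579/97).
R1 ← R1 − 252/97·R3.
R2 ← R2 + 23/97·R3.
R4 ← R4 − 3567/97·R3.
R4 ← R4 / (-23769/193).
R1 ← R1 + 1507/193·R4.
R2 ← R2 − 925/579·R4.
R3 ← R3 − 1283/579·R4.
Reading off the reduced rows gives x = -1, y = 5, z = -6, w = 4.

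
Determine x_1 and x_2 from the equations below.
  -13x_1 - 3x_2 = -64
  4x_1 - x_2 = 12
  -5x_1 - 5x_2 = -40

x_1 = 4, x_2 = 4

Row-reduce the augmented matrix:
R1 ← R1 / (-13).
R2 ← R2 − 4·R1.
R3 ← R3 + 5·R1.
R2 ← R2 / (-25/13).
R1 ← R1 − 3/13·R2.
R3 ← R3 + 50/13·R2.
R3 reduces to 0 = 0, so the extra equation is consistent.
Reading off the reduced rows gives x_1 = 4, x_2 = 4.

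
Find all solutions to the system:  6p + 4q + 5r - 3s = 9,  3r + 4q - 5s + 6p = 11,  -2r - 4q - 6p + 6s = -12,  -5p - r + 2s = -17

infinitely many solutions

Row-reduce:
R1 ← R1 / (6).
R2 ← R2 − 6·R1.
R3 ← R3 + 6·R1.
R4 ← R4 + 5·R1.
Swap R2 and R4.
R2 ← R2 / (10/3).
R1 ← R1 − 2/3·R2.
R3 ← R3 / (3).
R1 ← R1 − 1/5·R3.
R2 ← R2 − 19/20·R3.
R4 ← R4 + 2·R3.
Rank is 3 with 4 unknowns, leaving s free.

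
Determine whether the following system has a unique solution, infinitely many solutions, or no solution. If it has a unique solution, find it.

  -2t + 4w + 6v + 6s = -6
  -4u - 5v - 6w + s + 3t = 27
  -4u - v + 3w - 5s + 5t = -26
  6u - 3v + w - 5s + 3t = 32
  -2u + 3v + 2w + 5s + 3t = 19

Row-reduce the augmented matrix:
Swap R1 and R2.
R1 ← R1 / (-4).
R3 ← R3 + 4·R1.
R4 ← R4 − 6·R1.
R5 ← R5 + 2·R1.
R2 ← R2 / (6).
R1 ← R1 − 5/4·R2.
R3 ← R3 − 4·R2.
R4 ← R4 + 21/2·R2.
R5 ← R5 − 11/2·R2.
R3 ← R3 / (19/3).
R1 ← R1 − 2/3·R3.
R2 ← R2 − 2/3·R3.
R4 ← R4 + 1·R3.
R5 ← R5 − 4/3·R3.
R4 ← R4 / (103/19).
R1 ← R1 + 17/38·R4.
R2 ← R2 − 39/19·R4.
R3 ← R3 + 30/19·R4.
R5 ← R5 − 21/19·R4.
R5 ← R5 / (176/103).
R1 ← R1 + 32/103·R5.
R2 ← R2 + 247/103·R5.
R3 ← R3 − 190/103·R5.
R4 ← R4 − 86/103·R5.
Reading off the reduced rows gives u = 6, v = -2, w = -3, s = 5, t = 6.

u = 6, v = -2, w = -3, s = 5, t = 6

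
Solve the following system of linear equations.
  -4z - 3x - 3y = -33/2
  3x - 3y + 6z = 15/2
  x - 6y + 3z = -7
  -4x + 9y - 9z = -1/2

x = -1, y = 5/2, z = 3

Row-reduce the augmented matrix:
R1 ← R1 / (-3).
R2 ← R2 − 3·R1.
R3 ← R3 − 1·R1.
R4 ← R4 + 4·R1.
R2 ← R2 / (-6).
R1 ← R1 − 1·R2.
R3 ← R3 + 7·R2.
R4 ← R4 − 13·R2.
R3 ← R3 / (-2/3).
R1 ← R1 − 5/3·R3.
R2 ← R2 + 1/3·R3.
R4 ← R4 − 2/3·R3.
R4 reduces to 0 = 0, so the extra equation is consistent.
Reading off the reduced rows gives x = -1, y = 5/2, z = 3.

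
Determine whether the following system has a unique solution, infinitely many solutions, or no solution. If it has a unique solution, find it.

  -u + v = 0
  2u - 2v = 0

infinitely many solutions

Row-reduce:
R1 ← R1 / (-1).
R2 ← R2 − 2·R1.
Rank is 1 with 2 unknowns, leaving v free.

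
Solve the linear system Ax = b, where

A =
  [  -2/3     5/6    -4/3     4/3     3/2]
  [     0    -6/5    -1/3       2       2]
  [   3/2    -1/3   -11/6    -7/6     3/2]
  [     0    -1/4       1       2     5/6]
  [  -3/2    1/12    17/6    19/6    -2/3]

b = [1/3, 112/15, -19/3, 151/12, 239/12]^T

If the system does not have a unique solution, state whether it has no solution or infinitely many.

no solution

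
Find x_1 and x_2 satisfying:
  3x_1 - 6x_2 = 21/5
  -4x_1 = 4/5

Row-reduce the augmented matrix:
R1 ← R1 / (3).
R2 ← R2 + 4·R1.
R2 ← R2 / (-8).
R1 ← R1 + 2·R2.
Reading off the reduced rows gives x_1 = -1/5, x_2 = -4/5.

x_1 = -1/5, x_2 = -4/5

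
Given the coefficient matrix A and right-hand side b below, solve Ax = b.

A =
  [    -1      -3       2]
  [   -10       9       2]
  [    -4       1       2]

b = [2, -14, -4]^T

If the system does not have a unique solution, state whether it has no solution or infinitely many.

Row-reduce:
R1 ← R1 / (-1).
R2 ← R2 + 10·R1.
R3 ← R3 + 4·R1.
R2 ← R2 / (39).
R1 ← R1 − 3·R2.
R3 ← R3 − 13·R2.
Row 3 reduces to 0 = -2/3, a contradiction. The system is inconsistent.

no solution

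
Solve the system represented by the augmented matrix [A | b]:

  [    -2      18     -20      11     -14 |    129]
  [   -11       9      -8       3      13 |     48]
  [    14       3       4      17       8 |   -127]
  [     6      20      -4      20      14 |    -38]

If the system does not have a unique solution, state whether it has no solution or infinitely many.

infinitely many solutions

Row-reduce:
R1 ← R1 / (-2).
R2 ← R2 + 11·R1.
R3 ← R3 − 14·R1.
R4 ← R4 − 6·R1.
R2 ← R2 / (-90).
R1 ← R1 + 9·R2.
R3 ← R3 − 129·R2.
R4 ← R4 − 74·R2.
R3 ← R3 / (51/5).
R1 ← R1 + 1/5·R3.
R2 ← R2 + 17/15·R3.
R4 ← R4 − 298/15·R3.
R4 ← R4 / (-7729/459).
R1 ← R1 − 73/153·R4.
R2 ← R2 − 52/27·R4.
R3 ← R3 − 695/612·R4.
Rank is 4 with 5 unknowns, leaving x_5 free.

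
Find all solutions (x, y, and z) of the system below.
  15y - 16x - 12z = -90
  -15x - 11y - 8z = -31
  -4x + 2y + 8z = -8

Row-reduce the augmented matrix:
R1 ← R1 / (-16).
R2 ← R2 + 15·R1.
R3 ← R3 + 4·R1.
R2 ← R2 / (-401/16).
R1 ← R1 + 15/16·R2.
R3 ← R3 + 7/4·R2.
R3 ← R3 / (4320/401).
R1 ← R1 − 252/401·R3.
R2 ← R2 + 52/401·R3.
Reading off the reduced rows gives x = 3, y = -2, z = 1.

x = 3, y = -2, z = 1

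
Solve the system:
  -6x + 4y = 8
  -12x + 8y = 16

Row-reduce:
R1 ← R1 / (-6).
R2 ← R2 + 12·R1.
Rank is 1 with 2 unknowns, leaving y free.

infinitely many solutions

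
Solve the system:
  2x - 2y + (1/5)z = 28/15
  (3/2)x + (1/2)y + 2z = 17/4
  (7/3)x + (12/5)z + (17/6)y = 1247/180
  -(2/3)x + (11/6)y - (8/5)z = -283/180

Row-reduce the augmented matrix:
R1 ← R1 / (2).
R2 ← R2 − 3/2·R1.
R3 ← R3 − 7/3·R1.
R4 ← R4 + 2/3·R1.
R2 ← R2 / (2).
R1 ← R1 + 1·R2.
R3 ← R3 − 31/6·R2.
R4 ← R4 − 7/6·R2.
R3 ← R3 / (-209/80).
R1 ← R1 − 41/40·R3.
R2 ← R2 − 37/40·R3.
R4 ← R4 + 209/80·R3.
R4 reduces to 0 = 0, so the extra equation is consistent.
Reading off the reduced rows gives x = 4/3, y = 1/2, z = 1.

x = 4/3, y = 1/2, z = 1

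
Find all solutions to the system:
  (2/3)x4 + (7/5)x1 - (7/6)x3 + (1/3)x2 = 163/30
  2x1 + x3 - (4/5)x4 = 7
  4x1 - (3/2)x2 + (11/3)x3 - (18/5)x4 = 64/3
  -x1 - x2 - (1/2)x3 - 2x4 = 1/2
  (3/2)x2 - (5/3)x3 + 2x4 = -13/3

no solution

Row-reduce:
R1 ← R1 / (7/5).
R2 ← R2 − 2·R1.
R3 ← R3 − 4·R1.
R4 ← R4 + 1·R1.
R2 ← R2 / (-10/21).
R1 ← R1 − 5/21·R2.
R3 ← R3 + 103/42·R2.
R4 ← R4 + 16/21·R2.
R5 ← R5 − 3/2·R2.
R3 ← R3 / (-101/15).
R1 ← R1 − 1/2·R3.
R2 ← R2 + 28/5·R3.
R4 ← R4 + 28/5·R3.
R5 ← R5 − 101/15·R3.
R4 ← R4 / (-832/505).
R1 ← R1 + 14/101·R4.
R2 ← R2 − 76/101·R4.
R3 ← R3 + 264/505·R4.
Row 5 reduces to 0 = 3, a contradiction. The system is inconsistent.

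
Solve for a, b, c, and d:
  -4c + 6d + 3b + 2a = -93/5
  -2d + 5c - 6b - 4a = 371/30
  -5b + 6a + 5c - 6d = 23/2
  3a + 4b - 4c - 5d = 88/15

a = -1, b = -1/5, c = 1/2, d = -7/3

Row-reduce the augmented matrix:
R1 ← R1 / (2).
R2 ← R2 + 4·R1.
R3 ← R3 − 6·R1.
R4 ← R4 − 3·R1.
Swap R2 and R3.
R2 ← R2 / (-14).
R1 ← R1 − 3/2·R2.
R4 ← R4 + 1/2·R2.
R3 ← R3 / (-3).
R1 ← R1 + 5/28·R3.
R2 ← R2 + 17/14·R3.
R4 ← R4 − 39/28·R3.
R4 ← R4 / (-17/2).
R1 ← R1 + 1/6·R4.
R2 ← R2 + 7/3·R4.
R3 ← R3 + 10/3·R4.
Reading off the reduced rows gives a = -1, b = -1/5, c = 1/2, d = -7/3.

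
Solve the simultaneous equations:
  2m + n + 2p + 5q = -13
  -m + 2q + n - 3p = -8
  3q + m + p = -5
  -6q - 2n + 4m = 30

m = 2, n = -5, p = -1, q = -2

Row-reduce the augmented matrix:
R1 ← R1 / (2).
R2 ← R2 + 1·R1.
R3 ← R3 − 1·R1.
R4 ← R4 − 4·R1.
R2 ← R2 / (3/2).
R1 ← R1 − 1/2·R2.
R3 ← R3 + 1/2·R2.
R4 ← R4 + 4·R2.
R3 ← R3 / (-2/3).
R1 ← R1 − 5/3·R3.
R2 ← R2 + 4/3·R3.
R4 ← R4 + 28/3·R3.
R4 ← R4 / (-32).
R1 ← R1 − 6·R4.
R2 ← R2 + 1·R4.
R3 ← R3 + 3·R4.
Reading off the reduced rows gives m = 2, n = -5, p = -1, q = -2.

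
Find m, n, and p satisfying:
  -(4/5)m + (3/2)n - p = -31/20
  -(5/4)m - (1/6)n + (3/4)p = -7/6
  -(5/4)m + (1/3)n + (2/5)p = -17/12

m = 1, n = -1/2, p = 0

Row-reduce the augmented matrix:
R1 ← R1 / (-4/5).
R2 ← R2 + 5/4·R1.
R3 ← R3 + 5/4·R1.
R2 ← R2 / (-241/96).
R1 ← R1 + 15/8·R2.
R3 ← R3 + 193/96·R2.
R3 ← R3 / (533/4820).
R1 ← R1 + 115/241·R3.
R2 ← R2 + 222/241·R3.
Reading off the reduced rows gives m = 1, n = -1/2, p = 0.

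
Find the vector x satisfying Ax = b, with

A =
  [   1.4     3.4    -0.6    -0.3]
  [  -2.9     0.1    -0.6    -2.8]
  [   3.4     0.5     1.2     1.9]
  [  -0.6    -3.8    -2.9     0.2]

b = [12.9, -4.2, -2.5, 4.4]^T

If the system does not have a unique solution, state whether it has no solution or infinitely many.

x_1 = -2, x_2 = 4, x_3 = -6, x_4 = 5

Row-reduce the augmented matrix:
R1 ← R1 / (7/5).
R2 ← R2 + 29/10·R1.
R3 ← R3 − 17/5·R1.
R4 ← R4 + 3/5·R1.
R2 ← R2 / (50/7).
R1 ← R1 − 17/7·R2.
R3 ← R3 + 543/70·R2.
R4 ← R4 + 82/35·R2.
R3 ← R3 / (3279/5000).
R1 ← R1 − 99/500·R3.
R2 ← R2 + 129/500·R3.
R4 ← R4 + 2351/625·R3.
R4 ← R4 / (-95567/13116).
R1 ← R1 − 1396/1093·R4.
R2 ← R2 + 991/1093·R4.
R3 ← R3 + 10871/6558·R4.
Reading off the reduced rows gives x_1 = -2, x_2 = 4, x_3 = -6, x_4 = 5.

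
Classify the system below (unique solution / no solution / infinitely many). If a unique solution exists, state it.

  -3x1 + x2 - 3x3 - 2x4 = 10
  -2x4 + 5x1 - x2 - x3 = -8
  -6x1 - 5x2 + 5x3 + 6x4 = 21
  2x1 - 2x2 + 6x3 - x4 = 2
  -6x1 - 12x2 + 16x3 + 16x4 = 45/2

no solution

Row-reduce:
R1 ← R1 / (-3).
R2 ← R2 − 5·R1.
R3 ← R3 + 6·R1.
R4 ← R4 − 2·R1.
R5 ← R5 + 6·R1.
R2 ← R2 / (2/3).
R1 ← R1 + 1/3·R2.
R3 ← R3 + 7·R2.
R4 ← R4 + 4/3·R2.
R5 ← R5 + 14·R2.
R3 ← R3 / (-52).
R1 ← R1 + 2·R3.
R2 ← R2 + 9·R3.
R4 ← R4 + 8·R3.
R5 ← R5 + 104·R3.
R4 ← R4 / (-77/13).
R1 ← R1 + 3/13·R4.
R2 ← R2 + 1/26·R4.
R3 ← R3 − 23/26·R4.
Row 5 reduces to 0 = 1/2, a contradiction. The system is inconsistent.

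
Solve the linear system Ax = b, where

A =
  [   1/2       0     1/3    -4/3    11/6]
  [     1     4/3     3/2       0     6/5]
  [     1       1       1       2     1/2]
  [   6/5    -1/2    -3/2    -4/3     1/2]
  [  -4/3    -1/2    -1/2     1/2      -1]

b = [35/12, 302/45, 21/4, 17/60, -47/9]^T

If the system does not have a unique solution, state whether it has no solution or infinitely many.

x_1 = 8/3, x_2 = 1/3, x_3 = 2, x_4 = 0, x_5 = 1/2

Row-reduce the augmented matrix:
R1 ← R1 / (1/2).
R2 ← R2 − 1·R1.
R3 ← R3 − 1·R1.
R4 ← R4 − 6/5·R1.
R5 ← R5 + 4/3·R1.
R2 ← R2 / (4/3).
R3 ← R3 − 1·R2.
R4 ← R4 + 1/2·R2.
R5 ← R5 + 1/2·R2.
R3 ← R3 / (-7/24).
R1 ← R1 − 2/3·R3.
R2 ← R2 − 5/8·R3.
R4 ← R4 + 159/80·R3.
R5 ← R5 − 101/144·R3.
R4 ← R4 / (-1607/105).
R1 ← R1 − 24/7·R4.
R2 ← R2 − 54/7·R4.
R3 ← R3 + 64/7·R4.
R5 ← R5 − 61/14·R4.
R5 ← R5 / (188651/192840).
R1 ← R1 − 2549/1607·R5.
R2 ← R2 + 20739/8035·R5.
R3 ← R3 − 16366/8035·R5.
R4 ← R4 + 8709/32140·R5.
Reading off the reduced rows gives x_1 = 8/3, x_2 = 1/3, x_3 = 2, x_4 = 0, x_5 = 1/2.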